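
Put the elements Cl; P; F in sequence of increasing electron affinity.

F is in period 2, group 17; P is in period 3, group 15; Cl is in period 3, group 17.
EA tends to increase across a period and decrease down a group, though the pattern is less regular than for IE or radius.
Neither a single period nor a single group — weigh both effects.
F > P: relative to P, both the across-period and down-group shifts push F's electron affinity up.
Cl > F: this pair runs against the simple trend — see the exception note.
Note the exception: Cl has a higher electron affinity than F, contrary to the simple trend — F's small 2p subshell makes the incoming electron feel strong e⁻–e⁻ repulsion, so Cl actually releases more energy on gaining an electron.
Approximate values (kJ/mol): F 328, P 72, Cl 349.
So from lowest to highest: P < F < Cl.

P < F < Cl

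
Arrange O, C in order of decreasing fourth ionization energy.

O, C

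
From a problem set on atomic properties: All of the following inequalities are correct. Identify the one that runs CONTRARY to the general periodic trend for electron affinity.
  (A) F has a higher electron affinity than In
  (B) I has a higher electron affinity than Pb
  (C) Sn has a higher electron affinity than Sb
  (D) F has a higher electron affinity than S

(C)

The general trend: electron affinity increases across a period and decreases down a group.
(A) F (period 2, group 17) vs In (period 5, group 13): the stated order agrees with the simple trend.
(B) I (period 5, group 17) vs Pb (period 6, group 14): the stated order agrees with the simple trend.
(C) Sn (period 5, group 14) vs Sb (period 5, group 15): the stated order contradicts the simple trend.
(D) F (period 2, group 17) vs S (period 3, group 16): the stated order agrees with the simple trend.
The exception is (C): adding an electron to Sb's half-filled 5p³ is unfavourable, so Sn has the more exothermic EA.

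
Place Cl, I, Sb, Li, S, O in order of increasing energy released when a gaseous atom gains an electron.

Li is in period 2, group 1; O is in period 2, group 16; S is in period 3, group 16; Cl is in period 3, group 17; Sb is in period 5, group 15; I is in period 5, group 17.
Electron affinity generally becomes more exothermic across a period toward the halogens and less exothermic down a group.
Here both period and group differ, so the two effects have to be weighed against each other.
Sb > Li: period and group pull opposite ways; the across-period shift dominates (103 vs 60 kJ/mol).
O > Sb: both effects reinforce here, so O is clearly the higher of the two.
S > O: this pair runs against the simple trend — see the exception note.
I > S: period and group pull opposite ways; the across-period shift dominates (295 vs 200 kJ/mol).
Cl > I: Cl sits above I in group 17, so the down-group effect alone puts Cl higher.
Note the exception: S has a higher electron affinity than O, contrary to the simple trend — the compact 2p subshell of O repels the added electron more than S's larger 3p does.
Tabulated electron affinity (kJ/mol): Li 60, O 141, S 200, Cl 349, Sb 103, I 295.
So from lowest to highest: Li < Sb < O < S < I < Cl.

Li, Sb, O, S, I, Cl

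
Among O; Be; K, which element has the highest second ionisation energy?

O

IE_2 is the cost of taking one more electron from the +1 cation: O⁺ still has 5 valence electrons; Be⁺ still has 1 valence electron; K⁺ is the bare [Ar] core.
Usually core removal costs more than valence removal, but here the competition is close: a tightly held n=2 valence electron can cost more to remove than an n=3 core electron, so the actual values have to decide it.
Valence configurations: O⁺ [He]2s²2p³, Be⁺ [He]2s¹.
Approximate IE_2 values (kJ/mol): O 3388, Be 1757, K 3052.
Overall IE_2 order: Be < K < O.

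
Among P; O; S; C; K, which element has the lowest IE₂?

P

IE_2 is the cost of taking one more electron from the +1 cation: P⁺ still has 4 valence electrons; O⁺ still has 5 valence electrons; S⁺ still has 5 valence electrons; C⁺ still has 3 valence electrons; K⁺ is the bare [Ar] core.
Usually core removal costs more than valence removal, but here the competition is close: a tightly held n=2 valence electron can cost more to remove than an n=3 core electron, so the actual values have to decide it.
Valence configurations: P⁺ [Ne]3s²3p², O⁺ [He]2s²2p³, S⁺ [Ne]3s²3p³, C⁺ [He]2s²2p¹.
The numbers (kJ/mol): P 1907, O 3388, S 2252, C 2353, K 3052.
Hence IE_2: P < S < C < K < O.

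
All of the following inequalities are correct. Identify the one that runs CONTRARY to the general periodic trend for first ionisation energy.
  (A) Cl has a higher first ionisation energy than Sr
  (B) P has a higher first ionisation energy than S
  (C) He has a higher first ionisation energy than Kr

(B)

The general trend: first ionisation energy increases across a period and decreases down a group.
(A) Cl (period 3, group 17) vs Sr (period 5, group 2): the stated order agrees with the simple trend.
(B) P (period 3, group 15) vs S (period 3, group 16): the stated order contradicts the simple trend.
(C) He (period 1, group 18) vs Kr (period 4, group 18): the stated order agrees with the simple trend.
The exception is (B): S (3p⁴) ionizes more easily than half-filled P (3p³) because the paired 3p electron in S is pushed out by e⁻–e⁻ repulsion.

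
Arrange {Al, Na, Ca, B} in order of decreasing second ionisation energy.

The second ionization energy removes an electron from the +1 ion. For each element: Al⁺ still has 2 valence electrons; Na⁺ is the bare [Ne] core; Ca⁺ still has 1 valence electron; B⁺ still has 2 valence electrons.
Breaking into a closed-shell core is much more expensive than removing a leftover valence electron — Na has the largest IE_2 here.
Valence configurations: Al⁺ [Ne]3s², Ca⁺ [Ar]4s¹, B⁺ [He]2s².
Tabulated IE_2 (kJ/mol): Al 1817, Na 4562, Ca 1145, B 2427.
Putting it together, IE_2: Ca < Al < B < Na.

Na > B > Al > Ca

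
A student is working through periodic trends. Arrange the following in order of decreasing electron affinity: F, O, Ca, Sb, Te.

F > Te > O > Sb > Ca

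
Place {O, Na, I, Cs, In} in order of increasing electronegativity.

Cs < Na < In < I < O

Atoms toward the upper right of the periodic table pull bonding electrons most strongly.
Neither a single period nor a single group — weigh both effects.
Na > Cs: Na sits above Cs in group 1, so the down-group effect alone puts Na higher.
In > Na: the two effects oppose for this pair; the across-period effect wins (1.78 vs 0.93).
I > In: both are in period 5; the period trend gives I the larger value.
O > I: period and group pull opposite ways; the down-group shift dominates (3.44 vs 2.66).
For reference (Pauling): O 3.44, Na 0.93, In 1.78, I 2.66, Cs 0.79.
So from lowest to highest: Cs < Na < In < I < O.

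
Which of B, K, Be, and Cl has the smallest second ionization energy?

Consider each +1 ion: B⁺ still has 2 valence electrons; K⁺ is the bare [Ar] core; Be⁺ still has 1 valence electron; Cl⁺ still has 6 valence electrons.
Pulling an electron out of a noble-gas core costs far more than removing a remaining valence electron, so K sits at the high end of IE_2.
Valence configurations: B⁺ [He]2s², Be⁺ [He]2s¹, Cl⁺ [Ne]3s²3p⁴.
Approximate IE_2 values (kJ/mol): B 2427, K 3052, Be 1757, Cl 2298.
Hence IE_2: Be < Cl < B < K.

Be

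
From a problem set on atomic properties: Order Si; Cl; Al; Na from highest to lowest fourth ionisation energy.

The fourth ionization energy removes an electron from the +3 ion. For each element: Si³⁺ still has 1 valence electron; Cl³⁺ still has 4 valence electrons; Al³⁺ is the bare [Ne] core; Na³⁺ is already 2 electrons into the core.
Breaking into a closed-shell core is much more expensive than removing a leftover valence electron — Na and Al have the largest IE_4 here.
Valence configurations: Si³⁺ [Ne]3s¹, Cl³⁺ [Ne]3s²3p².
Tabulated IE_4 (kJ/mol): Si 4356, Cl 5159, Al 11577, Na 9543.
Putting it together, IE_4: Si < Cl < Na < Al.

Al > Na > Cl > Si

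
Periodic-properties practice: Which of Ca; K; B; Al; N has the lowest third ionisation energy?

Al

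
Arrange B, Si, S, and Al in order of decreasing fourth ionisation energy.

IE_4 is the cost of taking one more electron from the +3 cation: B³⁺ is the bare [He] core; Si³⁺ still has 1 valence electron; S³⁺ still has 3 valence electrons; Al³⁺ is the bare [Ne] core.
Core electrons are held far more tightly than valence electrons, so Al and B top the IE_4 order.
Valence configurations: Si³⁺ [Ne]3s¹, S³⁺ [Ne]3s²3p¹.
The numbers (kJ/mol): B 25026, Si 4356, S 4556, Al 11577.
Putting it together, IE_4: Si < S < Al < B.

B > Al > S > Si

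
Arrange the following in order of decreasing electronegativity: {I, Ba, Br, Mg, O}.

O, Br, I, Mg, Ba

O is in period 2, group 16; Mg is in period 3, group 2; Br is in period 4, group 17; I is in period 5, group 17; Ba is in period 6, group 2.
Electronegativity increases across a period and decreases down a group, tracking effective nuclear charge and atomic size.
Neither a single period nor a single group — weigh both effects.
Mg > Ba: they share group 2; the group trend gives Mg the larger value.
I > Mg: period and group pull opposite ways; the across-period shift dominates (2.66 vs 1.31).
Br > I: Br sits above I in group 17, so the down-group effect alone puts Br higher.
O > Br: the two effects oppose for this pair; the down-group effect wins (3.44 vs 2.96).
Tabulated electronegativity (Pauling): O 3.44, Mg 1.31, Br 2.96, I 2.66, Ba 0.89.
So from highest to lowest: O > Br > I > Mg > Ba.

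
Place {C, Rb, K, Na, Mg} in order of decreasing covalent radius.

Rb > K > Na > Mg > C

Atomic radius shrinks across a period as nuclear charge pulls the same shell inward, and grows down a group as new shells are added.
These span different periods and groups, so the two trends combine.
Mg > C: relative to C, both the across-period and down-group shifts push Mg's atomic radius up.
Na > Mg: Na lies to the left of Mg in period 3, so the across-period effect alone puts Na larger.
K > Na: they share group 1; the group trend gives K the larger value.
Rb > K: Rb sits below K in group 1, so the down-group effect alone puts Rb larger.
Approximate values (pm): C 75, Na 155, Mg 139, K 196, Rb 210.
So from largest to smallest: Rb > K > Na > Mg > C.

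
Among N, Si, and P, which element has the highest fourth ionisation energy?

Consider each +3 ion: N³⁺ still has 2 valence electrons; Si³⁺ still has 1 valence electron; P³⁺ still has 2 valence electrons.
All are still removing valence electrons, so compare the +3 ions as you would atoms: IE_4 generally rises across a period (higher Z_eff) and falls down a group (larger shell), subject to the usual subshell exceptions.
Valence configurations: N³⁺ [He]2s², Si³⁺ [Ne]3s¹, P³⁺ [Ne]3s².
Approximate IE_4 values (kJ/mol): N 7475, Si 4356, P 4964.
Overall IE_4 order: Si < P < N.

N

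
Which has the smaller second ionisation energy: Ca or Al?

Ca

After 1 electron has been removed, what remains? Ca⁺ still has 1 valence electron; Al⁺ still has 2 valence electrons.
All are still removing valence electrons, so compare the +1 ions as you would atoms: IE_2 generally rises across a period (higher Z_eff) and falls down a group (larger shell), subject to the usual subshell exceptions.
Valence configurations: Ca⁺ [Ar]4s¹, Al⁺ [Ne]3s².
The numbers (kJ/mol): Ca 1145, Al 1817.
Hence IE_2: Ca < Al.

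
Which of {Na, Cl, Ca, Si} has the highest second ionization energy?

After 1 electron has been removed, what remains? Na⁺ is the bare [Ne] core; Cl⁺ still has 6 valence electrons; Ca⁺ still has 1 valence electron; Si⁺ still has 3 valence electrons.
Breaking into a closed-shell core is much more expensive than removing a leftover valence electron — Na has the largest IE_2 here.
Valence configurations: Cl⁺ [Ne]3s²3p⁴, Ca⁺ [Ar]4s¹, Si⁺ [Ne]3s²3p¹.
Tabulated IE_2 (kJ/mol): Na 4562, Cl 2298, Ca 1145, Si 1577.
Putting it together, IE_2: Ca < Si < Cl < Na.

Na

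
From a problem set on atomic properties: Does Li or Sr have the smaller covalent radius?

Across a period the added protons contract the valence shell; down a group each new principal shell makes the atom larger.
Here both period and group differ, so the two effects have to be weighed against each other.
Sr > Li: period and group pull opposite ways; the down-group shift dominates (185 vs 133 pm).
Tabulated atomic radius (pm): Li 133, Sr 185.
So Li has the smaller covalent radius (Li < Sr).

Li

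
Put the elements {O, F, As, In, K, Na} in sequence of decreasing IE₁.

IE₁ increases left→right with effective nuclear charge and decreases top→bottom as the valence shell moves farther out.
These span different periods and groups, so the two trends combine.
Na > K: Na sits above K in group 1, so the down-group effect alone puts Na higher.
In > Na: the two effects oppose for this pair; the across-period effect wins (558 vs 496 kJ/mol).
As > In: both effects reinforce here, so As is clearly the higher of the two.
O > As: relative to As, both the across-period and down-group shifts push O's first ionization energy up.
F > O: F lies to the right of O in period 2, so the across-period effect alone puts F higher.
Approximate values (kJ/mol): O 1314, F 1681, Na 496, K 419, As 947, In 558.
So from highest to lowest: F > O > As > In > Na > K.

F > O > As > In > Na > K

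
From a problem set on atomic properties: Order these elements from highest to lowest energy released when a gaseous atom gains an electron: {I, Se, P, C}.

I > Se > C > P

Atoms with high Z_eff and room in the valence shell (especially the halogens) have the most exothermic electron affinities.
A diagonal step moves right (one effect) and down (the opposite effect) at once.
C > P: the two effects oppose for this pair; the down-group effect wins (122 vs 72 kJ/mol).
Se > C: period and group pull opposite ways; the across-period shift dominates (195 vs 122 kJ/mol).
I > Se: period and group pull opposite ways; the across-period shift dominates (295 vs 195 kJ/mol).
Approximate values (kJ/mol): C 122, P 72, Se 195, I 295.
So from highest to lowest: I > Se > C > P.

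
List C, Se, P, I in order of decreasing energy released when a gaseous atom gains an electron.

Adding an electron releases more energy for atoms nearer the top right (short of the noble gases).
A diagonal step moves right (one effect) and down (the opposite effect) at once.
C > P: the two effects oppose for this pair; the down-group effect wins (122 vs 72 kJ/mol).
Se > C: period and group pull opposite ways; the across-period shift dominates (195 vs 122 kJ/mol).
I > Se: period and group pull opposite ways; the across-period shift dominates (295 vs 195 kJ/mol).
Tabulated electron affinity (kJ/mol): C 122, P 72, Se 195, I 295.
So from highest to lowest: I > Se > C > P.

I > Se > C > P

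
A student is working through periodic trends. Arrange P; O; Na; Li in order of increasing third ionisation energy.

The third ionization energy removes an electron from the +2 ion. For each element: P²⁺ still has 3 valence electrons; O²⁺ still has 4 valence electrons; Na²⁺ is already 1 electron into the core; Li²⁺ is already 1 electron into the core.
Pulling an electron out of a noble-gas core costs far more than removing a remaining valence electron, so Na and Li sit at the high end of IE_3.
Valence configurations: P²⁺ [Ne]3s²3p¹, O²⁺ [He]2s²2p².
Approximate IE_3 values (kJ/mol): P 2914, O 5300, Na 6910, Li 11815.
Overall IE_3 order: P < O < Na < Li.

P, O, Na, Li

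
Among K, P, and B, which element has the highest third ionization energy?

IE_3 is the cost of taking one more electron from the +2 cation: K²⁺ is already 1 electron into the core; P²⁺ still has 3 valence electrons; B²⁺ still has 1 valence electron.
Core electrons are held far more tightly than valence electrons, so K tops the IE_3 order.
Valence configurations: P²⁺ [Ne]3s²3p¹, B²⁺ [He]2s¹.
The numbers (kJ/mol): K 4420, P 2914, B 3660.
Hence IE_3: P < B < K.

K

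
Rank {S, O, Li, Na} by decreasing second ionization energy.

IE_2 is the cost of taking one more electron from the +1 cation: S⁺ still has 5 valence electrons; O⁺ still has 5 valence electrons; Li⁺ is the bare [He] core; Na⁺ is the bare [Ne] core.
Core electrons are held far more tightly than valence electrons, so Na and Li top the IE_2 order.
Valence configurations: S⁺ [Ne]3s²3p³, O⁺ [He]2s²2p³.
Tabulated IE_2 (kJ/mol): S 2252, O 3388, Li 7298, Na 4562.
So the second ionization energies run S < O < Na < Li.

Li > Na > O > S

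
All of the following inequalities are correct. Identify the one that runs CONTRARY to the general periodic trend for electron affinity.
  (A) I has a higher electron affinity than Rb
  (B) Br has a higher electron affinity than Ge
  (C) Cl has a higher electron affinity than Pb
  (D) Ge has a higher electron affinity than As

The general trend: electron affinity increases across a period and decreases down a group.
(A) I (period 5, group 17) vs Rb (period 5, group 1): the stated order agrees with the simple trend.
(B) Br (period 4, group 17) vs Ge (period 4, group 14): the stated order agrees with the simple trend.
(C) Cl (period 3, group 17) vs Pb (period 6, group 14): the stated order agrees with the simple trend.
(D) Ge (period 4, group 14) vs As (period 4, group 15): the stated order contradicts the simple trend.
The exception is (D): adding an electron to As's half-filled 4p³ is unfavourable, so Ge (4p²) has the more exothermic EA.

(D)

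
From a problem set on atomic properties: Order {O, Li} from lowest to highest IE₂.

O, Li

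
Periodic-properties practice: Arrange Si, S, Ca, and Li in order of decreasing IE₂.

The second ionization energy removes an electron from the +1 ion. For each element: Si⁺ still has 3 valence electrons; S⁺ still has 5 valence electrons; Ca⁺ still has 1 valence electron; Li⁺ is the bare [He] core.
Core electrons are held far more tightly than valence electrons, so Li tops the IE_2 order.
Valence configurations: Si⁺ [Ne]3s²3p¹, S⁺ [Ne]3s²3p³, Ca⁺ [Ar]4s¹.
Tabulated IE_2 (kJ/mol): Si 1577, S 2252, Ca 1145, Li 7298.
Overall IE_2 order: Ca < Si < S < Li.

Li, S, Si, Ca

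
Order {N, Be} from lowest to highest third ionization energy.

N, Be

After 2 electrons have been removed, what remains? N²⁺ still has 3 valence electrons; Be²⁺ is the bare [He] core.
Pulling an electron out of a noble-gas core costs far more than removing a remaining valence electron, so Be sits at the high end of IE_3.
The numbers (kJ/mol): N 4578, Be 14849.
So the third ionization energies run N < Be.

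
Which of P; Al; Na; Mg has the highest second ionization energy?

Na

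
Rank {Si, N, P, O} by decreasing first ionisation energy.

N is in period 2, group 15; O is in period 2, group 16; Si is in period 3, group 14; P is in period 3, group 15.
First ionization energy rises across a period (greater Z_eff holds electrons more tightly) and falls down a group (valence electrons are farther from the nucleus).
Here both period and group differ, so the two effects have to be weighed against each other.
P > Si: P lies to the right of Si in period 3, so the across-period effect alone puts P higher.
O > P: both effects reinforce here, so O is clearly the higher of the two.
N > O: this pair runs against the simple trend — see the exception note.
Note the exception: N has a higher first ionization energy than O, contrary to the simple trend — pairing an electron in O's 2p⁴ costs repulsion energy, so O ionizes more easily than half-filled N (2p³).
For reference (kJ/mol): N 1402, O 1314, Si 786, P 1012.
So from highest to lowest: N > O > P > Si.

N > O > P > Si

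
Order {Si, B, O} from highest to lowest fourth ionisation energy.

Consider each +3 ion: Si³⁺ still has 1 valence electron; B³⁺ is the bare [He] core; O³⁺ still has 3 valence electrons.
Pulling an electron out of a noble-gas core costs far more than removing a remaining valence electron, so B sits at the high end of IE_4.
Valence configurations: Si³⁺ [Ne]3s¹, O³⁺ [He]2s²2p¹.
Tabulated IE_4 (kJ/mol): Si 4356, B 25026, O 7469.
So the fourth ionization energies run Si < O < B.

B, O, Si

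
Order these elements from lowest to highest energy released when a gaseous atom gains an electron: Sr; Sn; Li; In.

Sr < In < Li < Sn

Li is in period 2, group 1; Sr is in period 5, group 2; In is in period 5, group 13; Sn is in period 5, group 14.
Electron affinity generally becomes more exothermic across a period toward the halogens and less exothermic down a group.
These span different periods and groups, so the two trends combine.
In > Sr: both are in period 5; the period trend gives In the larger value.
Li > In: the two effects oppose for this pair; the down-group effect wins (60 vs 29 kJ/mol).
Sn > Li: period and group pull opposite ways; the across-period shift dominates (107 vs 60 kJ/mol).
Approximate values (kJ/mol): Li 60, Sr 5, In 29, Sn 107.
So from lowest to highest: Sr < In < Li < Sn.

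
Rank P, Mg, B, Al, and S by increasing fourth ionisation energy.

S < P < Mg < Al < B

Consider each +3 ion: P³⁺ still has 2 valence electrons; Mg³⁺ is already 1 electron into the core; B³⁺ is the bare [He] core; Al³⁺ is the bare [Ne] core; S³⁺ still has 3 valence electrons.
Breaking into a closed-shell core is much more expensive than removing a leftover valence electron — Mg, Al and B have the largest IE_4 here.
Valence configurations: P³⁺ [Ne]3s², S³⁺ [Ne]3s²3p¹.
S³⁺ loses a lone 3p electron whereas P³⁺ must break into a filled 3s² pair, so IE_4(P) > IE_4(S) even though S has the higher nuclear charge.
Approximate IE_4 values (kJ/mol): P 4964, Mg 10543, B 25026, Al 11577, S 4556.
Overall IE_4 order: S < P < Mg < Al < B.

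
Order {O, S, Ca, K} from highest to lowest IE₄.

The fourth ionization energy removes an electron from the +3 ion. For each element: O³⁺ still has 3 valence electrons; S³⁺ still has 3 valence electrons; Ca³⁺ is already 1 electron into the core; K³⁺ is already 2 electrons into the core.
Usually core removal costs more than valence removal, but here the competition is close: a tightly held n=2 valence electron can cost more to remove than an n=3 core electron, so the actual values have to decide it.
Valence configurations: O³⁺ [He]2s²2p¹, S³⁺ [Ne]3s²3p¹.
Tabulated IE_4 (kJ/mol): O 7469, S 4556, Ca 6491, K 5877.
So the fourth ionization energies run S < K < Ca < O.

O > Ca > K > S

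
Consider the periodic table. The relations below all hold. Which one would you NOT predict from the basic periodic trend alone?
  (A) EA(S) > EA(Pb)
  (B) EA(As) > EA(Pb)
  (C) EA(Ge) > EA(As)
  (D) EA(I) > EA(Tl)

(C)

The general trend: electron affinity increases across a period and decreases down a group.
(A) S (period 3, group 16) vs Pb (period 6, group 14): the stated order agrees with the simple trend.
(B) As (period 4, group 15) vs Pb (period 6, group 14): the stated order agrees with the simple trend.
(C) Ge (period 4, group 14) vs As (period 4, group 15): the stated order contradicts the simple trend.
(D) I (period 5, group 17) vs Tl (period 6, group 13): the stated order agrees with the simple trend.
The exception is (C): adding an electron to As's half-filled 4p³ is unfavourable, so Ge (4p²) has the more exothermic EA.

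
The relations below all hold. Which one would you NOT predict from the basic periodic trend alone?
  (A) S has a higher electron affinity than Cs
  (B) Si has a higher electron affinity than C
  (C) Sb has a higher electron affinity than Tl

(B)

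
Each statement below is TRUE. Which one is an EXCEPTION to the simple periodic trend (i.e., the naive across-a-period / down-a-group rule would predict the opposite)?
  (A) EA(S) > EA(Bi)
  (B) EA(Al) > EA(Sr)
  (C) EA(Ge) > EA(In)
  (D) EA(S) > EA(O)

The general trend: electron affinity increases across a period and decreases down a group.
(A) S (period 3, group 16) vs Bi (period 6, group 15): the stated order agrees with the simple trend.
(B) Al (period 3, group 13) vs Sr (period 5, group 2): the stated order agrees with the simple trend.
(C) Ge (period 4, group 14) vs In (period 5, group 13): the stated order agrees with the simple trend.
(D) S (period 3, group 16) vs O (period 2, group 16): the stated order contradicts the simple trend.
The exception is (D): the compact 2p subshell of O repels the added electron more than S's larger 3p does.

(D)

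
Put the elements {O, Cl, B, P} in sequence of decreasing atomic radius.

P > Cl > B > O

B is in period 2, group 13; O is in period 2, group 16; P is in period 3, group 15; Cl is in period 3, group 17.
Atomic radius shrinks across a period as nuclear charge pulls the same shell inward, and grows down a group as new shells are added.
These span different periods and groups, so the two trends combine.
B > O: both are in period 2; the period trend gives B the larger value.
Cl > B: the two effects oppose for this pair; the down-group effect wins (99 vs 85 pm).
P > Cl: both are in period 3; the period trend gives P the larger value.
Tabulated atomic radius (pm): B 85, O 63, P 111, Cl 99.
So from largest to smallest: P > Cl > B > O.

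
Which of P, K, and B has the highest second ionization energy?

K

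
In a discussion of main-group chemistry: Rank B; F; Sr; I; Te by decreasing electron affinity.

F > I > Te > B > Sr

B is in period 2, group 13; F is in period 2, group 17; Sr is in period 5, group 2; Te is in period 5, group 16; I is in period 5, group 17.
Electron affinity generally becomes more exothermic across a period toward the halogens and less exothermic down a group.
Neither a single period nor a single group — weigh both effects.
B > Sr: relative to Sr, both the across-period and down-group shifts push B's electron affinity up.
Te > B: the two effects oppose for this pair; the across-period effect wins (190 vs 27 kJ/mol).
I > Te: both are in period 5; the period trend gives I the larger value.
F > I: they share group 17; the group trend gives F the larger value.
Tabulated electron affinity (kJ/mol): B 27, F 328, Sr 5, Te 190, I 295.
So from highest to lowest: F > I > Te > B > Sr.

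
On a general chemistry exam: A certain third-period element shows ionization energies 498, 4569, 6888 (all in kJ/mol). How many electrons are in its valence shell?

1

Look for the largest jump between consecutive ionization energies: IE2/IE1 ≈ 9.2, far larger than any earlier ratio.
That jump marks the point where a core electron is being removed. So the atom has 1 valence electron.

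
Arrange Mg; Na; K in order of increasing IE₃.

K < Na < Mg

IE_3 is the cost of taking one more electron from the +2 cation: Mg²⁺ is the bare [Ne] core; Na²⁺ is already 1 electron into the core; K²⁺ is already 1 electron into the core.
All of these are removing an electron from a noble-gas core or deeper; the smaller core (lower principal quantum number) is held far more tightly, and within a period the higher nuclear charge binds the same core more tightly.
The numbers (kJ/mol): Mg 7733, Na 6910, K 4420.
Overall IE_3 order: K < Na < Mg.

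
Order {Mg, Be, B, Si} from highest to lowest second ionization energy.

IE_2 is the cost of taking one more electron from the +1 cation: Mg⁺ still has 1 valence electron; Be⁺ still has 1 valence electron; B⁺ still has 2 valence electrons; Si⁺ still has 3 valence electrons.
All are still removing valence electrons, so compare the +1 ions as you would atoms: IE_2 generally rises across a period (higher Z_eff) and falls down a group (larger shell), subject to the usual subshell exceptions.
Valence configurations: Mg⁺ [Ne]3s¹, Be⁺ [He]2s¹, B⁺ [He]2s², Si⁺ [Ne]3s²3p¹.
The numbers (kJ/mol): Mg 1451, Be 1757, B 2427, Si 1577.
So the second ionization energies run Mg < Si < Be < B.

B, Be, Si, Mg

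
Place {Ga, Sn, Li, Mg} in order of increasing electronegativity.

Li < Mg < Ga < Sn

Li is in period 2, group 1; Mg is in period 3, group 2; Ga is in period 4, group 13; Sn is in period 5, group 14.
Electronegativity increases across a period and decreases down a group, tracking effective nuclear charge and atomic size.
These sit on a diagonal, where the across-period and down-group effects partly cancel.
Mg > Li: the two effects oppose for this pair; the across-period effect wins (1.31 vs 0.98).
Ga > Mg: period and group pull opposite ways; the across-period shift dominates (1.81 vs 1.31).
Sn > Ga: period and group pull opposite ways; the across-period shift dominates (1.96 vs 1.81).
For reference (Pauling): Li 0.98, Mg 1.31, Ga 1.81, Sn 1.96.
So from lowest to highest: Li < Mg < Ga < Sn.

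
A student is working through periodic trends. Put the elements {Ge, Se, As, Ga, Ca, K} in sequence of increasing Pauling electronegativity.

K is in period 4, group 1; Ca is in period 4, group 2; Ga is in period 4, group 13; Ge is in period 4, group 14; As is in period 4, group 15; Se is in period 4, group 16.
Atoms toward the upper right of the periodic table pull bonding electrons most strongly.
All lie in period 4, so electronegativity increases left to right.
So from lowest to highest: K < Ca < Ga < Ge < As < Se.

K < Ca < Ga < Ge < As < Se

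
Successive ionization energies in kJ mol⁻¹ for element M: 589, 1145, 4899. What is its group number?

Look for the largest jump between consecutive ionization energies: IE3/IE2 ≈ 4.3, far larger than any earlier ratio.
That jump marks the point where a core electron is being removed. So the atom has 2 valence electrons.
A main-group element with 2 valence electrons is in group 2.

Group 2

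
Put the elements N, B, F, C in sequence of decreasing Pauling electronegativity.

F > N > C > B

B is in period 2, group 13; C is in period 2, group 14; N is in period 2, group 15; F is in period 2, group 17.
Smaller atoms with higher effective nuclear charge are more electronegative.
All lie in period 2, so electronegativity increases left to right.
So from highest to lowest: F > N > C > B.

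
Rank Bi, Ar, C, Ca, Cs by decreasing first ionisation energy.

Ar > C > Bi > Ca > Cs

C is in period 2, group 14; Ar is in period 3, group 18; Ca is in period 4, group 2; Cs is in period 6, group 1; Bi is in period 6, group 15.
First ionization energy rises across a period (greater Z_eff holds electrons more tightly) and falls down a group (valence electrons are farther from the nucleus).
Here both period and group differ, so the two effects have to be weighed against each other.
Ca > Cs: both effects reinforce here, so Ca is clearly the higher of the two.
Bi > Ca: period and group pull opposite ways; the across-period shift dominates (703 vs 590 kJ/mol).
C > Bi: the two effects oppose for this pair; the down-group effect wins (1086 vs 703 kJ/mol).
Ar > C: period and group pull opposite ways; the across-period shift dominates (1521 vs 1086 kJ/mol).
Approximate values (kJ/mol): C 1086, Ar 1521, Ca 590, Cs 376, Bi 703.
So from highest to lowest: Ar > C > Bi > Ca > Cs.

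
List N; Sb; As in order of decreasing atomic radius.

Atomic radius shrinks across a period as nuclear charge pulls the same shell inward, and grows down a group as new shells are added.
All are in group 15, so atomic radius increases down the group.
So from largest to smallest: Sb > As > N.

Sb, As, N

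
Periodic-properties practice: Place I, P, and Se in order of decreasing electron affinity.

I > Se > P

EA tends to increase across a period and decrease down a group, though the pattern is less regular than for IE or radius.
These sit on a diagonal, where the across-period and down-group effects partly cancel.
Se > P: period and group pull opposite ways; the across-period shift dominates (195 vs 72 kJ/mol).
I > Se: the two effects oppose for this pair; the across-period effect wins (295 vs 195 kJ/mol).
Tabulated electron affinity (kJ/mol): P 72, Se 195, I 295.
So from highest to lowest: I > Se > P.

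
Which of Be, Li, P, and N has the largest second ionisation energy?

The second ionization energy removes an electron from the +1 ion. For each element: Be⁺ still has 1 valence electron; Li⁺ is the bare [He] core; P⁺ still has 4 valence electrons; N⁺ still has 4 valence electrons.
Breaking into a closed-shell core is much more expensive than removing a leftover valence electron — Li has the largest IE_2 here.
Valence configurations: Be⁺ [He]2s¹, P⁺ [Ne]3s²3p², N⁺ [He]2s²2p².
Approximate IE_2 values (kJ/mol): Be 1757, Li 7298, P 1907, N 2856.
Hence IE_2: Be < P < N < Li.

Li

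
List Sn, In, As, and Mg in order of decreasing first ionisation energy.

Across a period the outer electron is held more tightly (higher IE₁); down a group it sits in a higher shell, more shielded, and comes off more easily.
Here both period and group differ, so the two effects have to be weighed against each other.
Sn > In: Sn lies to the right of In in period 5, so the across-period effect alone puts Sn higher.
Mg > Sn: the two effects oppose for this pair; the down-group effect wins (738 vs 709 kJ/mol).
As > Mg: period and group pull opposite ways; the across-period shift dominates (947 vs 738 kJ/mol).
For reference (kJ/mol): Mg 738, As 947, In 558, Sn 709.
So from highest to lowest: As > Mg > Sn > In.

As > Mg > Sn > In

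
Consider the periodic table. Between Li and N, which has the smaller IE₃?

N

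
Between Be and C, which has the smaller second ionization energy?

Be

IE_2 is the cost of taking one more electron from the +1 cation: Be⁺ still has 1 valence electron; C⁺ still has 3 valence electrons.
All are still removing valence electrons, so compare the +1 ions as you would atoms: IE_2 generally rises across a period (higher Z_eff) and falls down a group (larger shell), subject to the usual subshell exceptions.
Valence configurations: Be⁺ [He]2s¹, C⁺ [He]2s²2p¹.
Approximate IE_2 values (kJ/mol): Be 1757, C 2353.
Putting it together, IE_2: Be < C.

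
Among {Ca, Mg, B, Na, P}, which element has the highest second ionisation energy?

After 1 electron has been removed, what remains? Ca⁺ still has 1 valence electron; Mg⁺ still has 1 valence electron; B⁺ still has 2 valence electrons; Na⁺ is the bare [Ne] core; P⁺ still has 4 valence electrons.
Core electrons are held far more tightly than valence electrons, so Na tops the IE_2 order.
Valence configurations: Ca⁺ [Ar]4s¹, Mg⁺ [Ne]3s¹, B⁺ [He]2s², P⁺ [Ne]3s²3p².
Tabulated IE_2 (kJ/mol): Ca 1145, Mg 1451, B 2427, Na 4562, P 1907.
Hence IE_2: Ca < Mg < P < B < Na.

Na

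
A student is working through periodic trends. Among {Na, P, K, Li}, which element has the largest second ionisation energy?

Li

IE_2 is the cost of taking one more electron from the +1 cation: Na⁺ is the bare [Ne] core; P⁺ still has 4 valence electrons; K⁺ is the bare [Ar] core; Li⁺ is the bare [He] core.
Core electrons are held far more tightly than valence electrons, so K, Na and Li top the IE_2 order.
Tabulated IE_2 (kJ/mol): Na 4562, P 1907, K 3052, Li 7298.
Putting it together, IE_2: P < K < Na < Li.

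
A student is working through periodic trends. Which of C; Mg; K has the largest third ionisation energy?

Mg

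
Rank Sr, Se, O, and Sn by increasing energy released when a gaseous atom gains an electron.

Sr < Sn < O < Se

O is in period 2, group 16; Se is in period 4, group 16; Sr is in period 5, group 2; Sn is in period 5, group 14.
EA tends to increase across a period and decrease down a group, though the pattern is less regular than for IE or radius.
These span different periods and groups, so the two trends combine.
Sn > Sr: Sn lies to the right of Sr in period 5, so the across-period effect alone puts Sn higher.
O > Sn: relative to Sn, both the across-period and down-group shifts push O's electron affinity up.
Se > O: this pair runs against the simple trend — see the exception note.
Note the exception: Se has a higher electron affinity than O, contrary to the simple trend — O's compact 2p subshell gives strong electron–electron repulsion on the added electron.
Tabulated electron affinity (kJ/mol): O 141, Se 195, Sr 5, Sn 107.
So from lowest to highest: Sr < Sn < O < Se.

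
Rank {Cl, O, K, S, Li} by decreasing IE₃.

The third ionization energy removes an electron from the +2 ion. For each element: Cl²⁺ still has 5 valence electrons; O²⁺ still has 4 valence electrons; K²⁺ is already 1 electron into the core; S²⁺ still has 4 valence electrons; Li²⁺ is already 1 electron into the core.
Usually core removal costs more than valence removal, but here the competition is close: a tightly held n=2 valence electron can cost more to remove than an n=3 core electron, so the actual values have to decide it.
Valence configurations: Cl²⁺ [Ne]3s²3p³, O²⁺ [He]2s²2p², S²⁺ [Ne]3s²3p².
Tabulated IE_3 (kJ/mol): Cl 3822, O 5300, K 4420, S 3357, Li 11815.
Hence IE_3: S < Cl < K < O < Li.

Li > O > K > Cl > S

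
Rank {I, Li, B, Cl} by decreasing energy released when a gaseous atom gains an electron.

Cl > I > Li > B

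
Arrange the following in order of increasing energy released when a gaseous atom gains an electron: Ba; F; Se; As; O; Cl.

Atoms with high Z_eff and room in the valence shell (especially the halogens) have the most exothermic electron affinities.
Neither a single period nor a single group — weigh both effects.
As > Ba: relative to Ba, both the across-period and down-group shifts push As's electron affinity up.
O > As: both effects reinforce here, so O is clearly the higher of the two.
Se > O: this pair runs against the simple trend — see the exception note.
F > Se: relative to Se, both the across-period and down-group shifts push F's electron affinity up.
Cl > F: this pair runs against the simple trend — see the exception note.
Note the exception: Se has a higher electron affinity than O, contrary to the simple trend — O's compact 2p subshell gives strong electron–electron repulsion on the added electron.
Note the exception: Cl has a higher electron affinity than F, contrary to the simple trend — F's small 2p subshell makes the incoming electron feel strong e⁻–e⁻ repulsion, so Cl actually releases more energy on gaining an electron.
Tabulated electron affinity (kJ/mol): O 141, F 328, Cl 349, As 78, Se 195, Ba 14.
So from lowest to highest: Ba < As < O < Se < F < Cl.

Ba, As, O, Se, F, Cl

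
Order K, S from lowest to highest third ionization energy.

S, K

The third ionization energy removes an electron from the +2 ion. For each element: K²⁺ is already 1 electron into the core; S²⁺ still has 4 valence electrons.
Core electrons are held far more tightly than valence electrons, so K tops the IE_3 order.
Approximate IE_3 values (kJ/mol): K 4420, S 3357.
So the third ionization energies run S < K.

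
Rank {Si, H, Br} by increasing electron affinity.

H is in period 1, group 1; Si is in period 3, group 14; Br is in period 4, group 17.
Adding an electron releases more energy for atoms nearer the top right (short of the noble gases).
These span different periods and groups, so the two trends combine.
Si > H: the two effects oppose for this pair; the across-period effect wins (134 vs 73 kJ/mol).
Br > Si: the two effects oppose for this pair; the across-period effect wins (325 vs 134 kJ/mol).
Approximate values (kJ/mol): H 73, Si 134, Br 325.
So from lowest to highest: H < Si < Br.

H < Si < Br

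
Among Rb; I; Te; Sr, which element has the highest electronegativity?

I

Rb is in period 5, group 1; Sr is in period 5, group 2; Te is in period 5, group 16; I is in period 5, group 17.
EN rises left→right (higher Z_eff, smaller atoms) and falls top→bottom (larger, more shielded atoms).
All lie in period 5, so electronegativity increases left to right.
The highest electronegativity among these belongs to I.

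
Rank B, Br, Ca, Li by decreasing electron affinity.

Br > Li > B > Ca

Li is in period 2, group 1; B is in period 2, group 13; Ca is in period 4, group 2; Br is in period 4, group 17.
EA tends to increase across a period and decrease down a group, though the pattern is less regular than for IE or radius.
These span different periods and groups, so the two trends combine.
B > Ca: relative to Ca, both the across-period and down-group shifts push B's electron affinity up.
Li > B: this pair runs against the simple trend — see the exception note.
Br > Li: period and group pull opposite ways; the across-period shift dominates (325 vs 60 kJ/mol).
Note the exception: Li has a higher electron affinity than B, contrary to the simple trend — B's ns²np¹ configuration gives only a small electron affinity — the sparsely filled np subshell binds an added electron weakly.
Approximate values (kJ/mol): Li 60, B 27, Ca 2, Br 325.
So from highest to lowest: Br > Li > B > Ca.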